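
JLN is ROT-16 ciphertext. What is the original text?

TVX

J(9): 9−16=-7≡19 → T
L(11): 11−16=-5≡21 → V
N(13): 13−16=-3≡23 → X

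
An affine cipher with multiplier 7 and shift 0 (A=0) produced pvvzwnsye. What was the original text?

The inverse of 7 mod 26 is 15, since 7·15=105≡1. Apply D(y)=15·(y−0) mod 26:
p(15): 15·(15−0)=225≡17 → r
v(21): 15·(21−0)=315≡3 → d
v(21): 15·(21−0)=315≡3 → d
z(25): 15·(25−0)=375≡11 → l
w(22): 15·(22−0)=330≡18 → s
n(13): 15·(13−0)=195≡13 → n
s(18): 15·(18−0)=270≡10 → k
y(24): 15·(24−0)=360≡22 → w
e(4): 15·(4−0)=60≡8 → i

rddlsnkwi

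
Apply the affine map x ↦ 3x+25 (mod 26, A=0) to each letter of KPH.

K(10): 3·10+25=55≡3 → D
P(15): 3·15+25=70≡18 → S
H(7): 3·7+25=46≡20 → U

DSU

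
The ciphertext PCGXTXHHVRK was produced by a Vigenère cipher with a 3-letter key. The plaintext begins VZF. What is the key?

Subtract each crib letter from the matching ciphertext letter (mod 26):
P(15)−V(21)=-6≡20 → U
C(2)−Z(25)=-23≡3 → D
G(6)−F(5)=1 → B

UDB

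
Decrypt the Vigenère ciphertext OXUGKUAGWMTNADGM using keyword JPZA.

Repeat the key across the ciphertext: JPZAJPZAJPZAJPZA
O(14)−J(9): 5 → F
X(23)−P(15): 8 → I
U(20)−Z(25): -5≡21 → V
G(6)−A(0): 6 → G
K(10)−J(9): 1 → B
U(20)−P(15): 5 → F
A(0)−Z(25): -25≡1 → B
G(6)−A(0): 6 → G
W(22)−J(9): 13 → N
M(12)−P(15): -3≡23 → X
T(19)−Z(25): -6≡20 → U
N(13)−A(0): 13 → N
A(0)−J(9): -9≡17 → R
D(3)−P(15): -12≡14 → O
G(6)−Z(25): -19≡7 → H
M(12)−A(0): 12 → M

FIVGBFBGNXUNROHM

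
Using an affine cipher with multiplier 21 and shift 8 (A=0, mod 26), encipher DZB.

TND

D(3): 21·3+8=71≡19 → T
Z(25): 21·25+8=533≡13 → N
B(1): 21·1+8=29≡3 → D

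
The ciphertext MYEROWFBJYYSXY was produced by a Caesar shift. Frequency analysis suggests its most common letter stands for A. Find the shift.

The most frequent ciphertext letter is Y (appears 4 times).
Y is position 24; A is position 0.
Shift = 24.

24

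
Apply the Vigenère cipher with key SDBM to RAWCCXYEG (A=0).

Repeat the key across the message: SDBMSDBMS
R(17)+S(18): 35≡9 → J
A(0)+D(3): 3 → D
W(22)+B(1): 23 → X
C(2)+M(12): 14 → O
C(2)+S(18): 20 → U
X(23)+D(3): 26≡0 → A
Y(24)+B(1): 25 → Z
E(4)+M(12): 16 → Q
G(6)+S(18): 24 → Y

JDXOUAZQY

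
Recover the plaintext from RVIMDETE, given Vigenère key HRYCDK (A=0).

KEKKAUMN

Repeat the key across the ciphertext: HRYCDKHR
R(17)−H(7): 10 → K
V(21)−R(17): 4 → E
I(8)−Y(24): -16≡10 → K
M(12)−C(2): 10 → K
D(3)−D(3): 0 → A
E(4)−K(10): -6≡20 → U
T(19)−H(7): 12 → M
E(4)−R(17): -13≡13 → N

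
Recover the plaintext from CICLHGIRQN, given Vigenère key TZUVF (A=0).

Repeat the key across the ciphertext: TZUVFTZUVF
C(2)−T(19): -17≡9 → J
I(8)−Z(25): -17≡9 → J
C(2)−U(20): -18≡8 → I
L(11)−V(21): -10≡16 → Q
H(7)−F(5): 2 → C
G(6)−T(19): -13≡13 → N
I(8)−Z(25): -17≡9 → J
R(17)−U(20): -3≡23 → X
Q(16)−V(21): -5≡21 → V
N(13)−F(5): 8 → I

JJIQCNJXVI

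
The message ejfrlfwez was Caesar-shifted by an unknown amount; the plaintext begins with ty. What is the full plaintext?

From the crib: e(4)−t(19)=-15≡11, so the shift is 11.
Subtract 11 from each ciphertext letter:
e(4): 4−11=-7≡19 → t
j(9): 9−11=-2≡24 → y
f(5): 5−11=-6≡20 → u
r(17): 17−11=6 → g
l(11): 11−11=0 → a
f(5): 5−11=-6≡20 → u
w(22): 22−11=11 → l
e(4): 4−11=-7≡19 → t
z(25): 25−11=14 → o

tyugaulto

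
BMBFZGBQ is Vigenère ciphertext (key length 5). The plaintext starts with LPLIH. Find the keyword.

QXQXS

Subtract each crib letter from the matching ciphertext letter (mod 26):
B(1)−L(11)=-10≡16 → Q
M(12)−P(15)=-3≡23 → X
B(1)−L(11)=-10≡16 → Q
F(5)−I(8)=-3≡23 → X
Z(25)−H(7)=18 → S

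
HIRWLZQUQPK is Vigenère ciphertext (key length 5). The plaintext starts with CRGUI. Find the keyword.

Subtract each crib letter from the matching ciphertext letter (mod 26):
H(7)−C(2)=5 → F
I(8)−R(17)=-9≡17 → R
R(17)−G(6)=11 → L
W(22)−U(20)=2 → C
L(11)−I(8)=3 → D

FRLCD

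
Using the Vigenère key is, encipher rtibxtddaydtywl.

Repeat the key across the message: isisisisisisisi
r(17)+i(8): 25 → z
t(19)+s(18): 37≡11 → l
i(8)+i(8): 16 → q
b(1)+s(18): 19 → t
x(23)+i(8): 31≡5 → f
t(19)+s(18): 37≡11 → l
d(3)+i(8): 11 → l
d(3)+s(18): 21 → v
a(0)+i(8): 8 → i
y(24)+s(18): 42≡16 → q
d(3)+i(8): 11 → l
t(19)+s(18): 37≡11 → l
y(24)+i(8): 32≡6 → g
w(22)+s(18): 40≡14 → o
l(11)+i(8): 19 → t

zlqtfllviqllgot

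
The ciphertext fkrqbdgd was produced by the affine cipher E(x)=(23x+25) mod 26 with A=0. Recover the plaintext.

yfudiqpq

The inverse of 23 mod 26 is 17, since 23·17=391≡1. Apply D(y)=17·(y−25) mod 26:
f(5): 17·(5−25)=-340≡24 → y
k(10): 17·(10−25)=-255≡5 → f
r(17): 17·(17−25)=-136≡20 → u
q(16): 17·(16−25)=-153≡3 → d
b(1): 17·(1−25)=-408≡8 → i
d(3): 17·(3−25)=-374≡16 → q
g(6): 17·(6−25)=-323≡15 → p
d(3): 17·(3−25)=-374≡16 → q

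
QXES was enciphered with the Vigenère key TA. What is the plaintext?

XXLS

Repeat the key across the ciphertext: TATA
Q(16)−T(19): -3≡23 → X
X(23)−A(0): 23 → X
E(4)−T(19): -15≡11 → L
S(18)−A(0): 18 → S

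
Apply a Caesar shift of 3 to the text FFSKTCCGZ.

IIVNWFFJC

F(5): 5+3=8 → I
F(5): 5+3=8 → I
S(18): 18+3=21 → V
K(10): 10+3=13 → N
T(19): 19+3=22 → W
C(2): 2+3=5 → F
C(2): 2+3=5 → F
G(6): 6+3=9 → J
Z(25): 25+3=28≡2 → C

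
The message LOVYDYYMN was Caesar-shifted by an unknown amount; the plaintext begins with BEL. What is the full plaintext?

From the crib: L(11)−B(1)=10, so the shift is 10.
Subtract 10 from each ciphertext letter:
L(11): 11−10=1 → B
O(14): 14−10=4 → E
V(21): 21−10=11 → L
Y(24): 24−10=14 → O
D(3): 3−10=-7≡19 → T
Y(24): 24−10=14 → O
Y(24): 24−10=14 → O
M(12): 12−10=2 → C
N(13): 13−10=3 → D

BELOTOOCD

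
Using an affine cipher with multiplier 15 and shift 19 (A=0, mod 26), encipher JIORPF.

J(9): 15·9+19=154≡24 → Y
I(8): 15·8+19=139≡9 → J
O(14): 15·14+19=229≡21 → V
R(17): 15·17+19=274≡14 → O
P(15): 15·15+19=244≡10 → K
F(5): 15·5+19=94≡16 → Q

YJVOKQ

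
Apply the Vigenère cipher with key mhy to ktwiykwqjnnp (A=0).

wauufiixhzun

Repeat the key across the message: mhymhymhymhy
k(10)+m(12): 22 → w
t(19)+h(7): 26≡0 → a
w(22)+y(24): 46≡20 → u
i(8)+m(12): 20 → u
y(24)+h(7): 31≡5 → f
k(10)+y(24): 34≡8 → i
w(22)+m(12): 34≡8 → i
q(16)+h(7): 23 → x
j(9)+y(24): 33≡7 → h
n(13)+m(12): 25 → z
n(13)+h(7): 20 → u
p(15)+y(24): 39≡13 → n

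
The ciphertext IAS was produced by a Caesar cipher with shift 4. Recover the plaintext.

EWO

I(8): 8−4=4 → E
A(0): 0−4=-4≡22 → W
S(18): 18−4=14 → O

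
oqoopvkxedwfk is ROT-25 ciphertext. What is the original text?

prppqwlyfexgl

o(14): 14−25=-11≡15 → p
q(16): 16−25=-9≡17 → r
o(14): 14−25=-11≡15 → p
o(14): 14−25=-11≡15 → p
p(15): 15−25=-10≡16 → q
v(21): 21−25=-4≡22 → w
k(10): 10−25=-15≡11 → l
x(23): 23−25=-2≡24 → y
e(4): 4−25=-21≡5 → f
d(3): 3−25=-22≡4 → e
w(22): 22−25=-3≡23 → x
f(5): 5−25=-20≡6 → g
k(10): 10−25=-15≡11 → l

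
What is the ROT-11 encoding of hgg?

h(7): 7+11=18 → s
g(6): 6+11=17 → r
g(6): 6+11=17 → r

srr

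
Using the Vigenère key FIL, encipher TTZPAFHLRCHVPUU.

YBKUIQMTCHPGUCF

Repeat the key across the message: FILFILFILFILFIL
T(19)+F(5): 24 → Y
T(19)+I(8): 27≡1 → B
Z(25)+L(11): 36≡10 → K
P(15)+F(5): 20 → U
A(0)+I(8): 8 → I
F(5)+L(11): 16 → Q
H(7)+F(5): 12 → M
L(11)+I(8): 19 → T
R(17)+L(11): 28≡2 → C
C(2)+F(5): 7 → H
H(7)+I(8): 15 → P
V(21)+L(11): 32≡6 → G
P(15)+F(5): 20 → U
U(20)+I(8): 28≡2 → C
U(20)+L(11): 31≡5 → F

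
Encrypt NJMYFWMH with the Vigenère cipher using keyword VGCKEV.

Repeat the key across the message: VGCKEVVG
N(13)+V(21): 34≡8 → I
J(9)+G(6): 15 → P
M(12)+C(2): 14 → O
Y(24)+K(10): 34≡8 → I
F(5)+E(4): 9 → J
W(22)+V(21): 43≡17 → R
M(12)+V(21): 33≡7 → H
H(7)+G(6): 13 → N

IPOIJRHN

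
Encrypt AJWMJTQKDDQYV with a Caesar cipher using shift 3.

A(0): 0+3=3 → D
J(9): 9+3=12 → M
W(22): 22+3=25 → Z
M(12): 12+3=15 → P
J(9): 9+3=12 → M
T(19): 19+3=22 → W
Q(16): 16+3=19 → T
K(10): 10+3=13 → N
D(3): 3+3=6 → G
D(3): 3+3=6 → G
Q(16): 16+3=19 → T
Y(24): 24+3=27≡1 → B
V(21): 21+3=24 → Y

DMZPMWTNGGTBY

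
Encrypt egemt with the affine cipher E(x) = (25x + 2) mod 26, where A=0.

ywyqj

e(4): 25·4+2=102≡24 → y
g(6): 25·6+2=152≡22 → w
e(4): 25·4+2=102≡24 → y
m(12): 25·12+2=302≡16 → q
t(19): 25·19+2=477≡9 → j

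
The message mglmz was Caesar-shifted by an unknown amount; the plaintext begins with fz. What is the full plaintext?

fzefs

From the crib: m(12)−f(5)=7, so the shift is 7.
Subtract 7 from each ciphertext letter:
m(12): 12−7=5 → f
g(6): 6−7=-1≡25 → z
l(11): 11−7=4 → e
m(12): 12−7=5 → f
z(25): 25−7=18 → s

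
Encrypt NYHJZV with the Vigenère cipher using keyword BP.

ONIYAK

Repeat the key across the message: BPBPBP
N(13)+B(1): 14 → O
Y(24)+P(15): 39≡13 → N
H(7)+B(1): 8 → I
J(9)+P(15): 24 → Y
Z(25)+B(1): 26≡0 → A
V(21)+P(15): 36≡10 → K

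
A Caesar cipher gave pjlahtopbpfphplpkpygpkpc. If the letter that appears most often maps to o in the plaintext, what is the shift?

1

The most frequent ciphertext letter is p (appears 9 times).
p is position 15; o is position 14.
Shift = 1.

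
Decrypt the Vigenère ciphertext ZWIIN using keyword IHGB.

RPCHF

Repeat the key across the ciphertext: IHGBI
Z(25)−I(8): 17 → R
W(22)−H(7): 15 → P
I(8)−G(6): 2 → C
I(8)−B(1): 7 → H
N(13)−I(8): 5 → F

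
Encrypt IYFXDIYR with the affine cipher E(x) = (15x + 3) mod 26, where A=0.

I(8): 15·8+3=123≡19 → T
Y(24): 15·24+3=363≡25 → Z
F(5): 15·5+3=78≡0 → A
X(23): 15·23+3=348≡10 → K
D(3): 15·3+3=48≡22 → W
I(8): 15·8+3=123≡19 → T
Y(24): 15·24+3=363≡25 → Z
R(17): 15·17+3=258≡24 → Y

TZAKWTZY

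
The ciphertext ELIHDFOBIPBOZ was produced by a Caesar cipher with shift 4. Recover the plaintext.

E(4): 4−4=0 → A
L(11): 11−4=7 → H
I(8): 8−4=4 → E
H(7): 7−4=3 → D
D(3): 3−4=-1≡25 → Z
F(5): 5−4=1 → B
O(14): 14−4=10 → K
B(1): 1−4=-3≡23 → X
I(8): 8−4=4 → E
P(15): 15−4=11 → L
B(1): 1−4=-3≡23 → X
O(14): 14−4=10 → K
Z(25): 25−4=21 → V

AHEDZBKXELXKV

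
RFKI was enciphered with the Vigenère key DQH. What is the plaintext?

Repeat the key across the ciphertext: DQHD
R(17)−D(3): 14 → O
F(5)−Q(16): -11≡15 → P
K(10)−H(7): 3 → D
I(8)−D(3): 5 → F

OPDF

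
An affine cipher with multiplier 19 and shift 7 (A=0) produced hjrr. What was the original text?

awgg

The inverse of 19 mod 26 is 11, since 19·11=209≡1. Apply D(y)=11·(y−7) mod 26:
h(7): 11·(7−7)=0 → a
j(9): 11·(9−7)=22 → w
r(17): 11·(17−7)=110≡6 → g
r(17): 11·(17−7)=110≡6 → g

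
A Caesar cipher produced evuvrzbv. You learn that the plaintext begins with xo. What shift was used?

7

From the crib: e(4)−x(23)=-19≡7, so the shift is 7.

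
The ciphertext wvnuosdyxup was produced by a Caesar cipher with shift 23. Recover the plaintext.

zyqxrvgbaxs

w(22): 22−23=-1≡25 → z
v(21): 21−23=-2≡24 → y
n(13): 13−23=-10≡16 → q
u(20): 20−23=-3≡23 → x
o(14): 14−23=-9≡17 → r
s(18): 18−23=-5≡21 → v
d(3): 3−23=-20≡6 → g
y(24): 24−23=1 → b
x(23): 23−23=0 → a
u(20): 20−23=-3≡23 → x
p(15): 15−23=-8≡18 → s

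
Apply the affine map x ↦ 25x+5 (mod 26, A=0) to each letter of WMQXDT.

JTPICM

W(22): 25·22+5=555≡9 → J
M(12): 25·12+5=305≡19 → T
Q(16): 25·16+5=405≡15 → P
X(23): 25·23+5=580≡8 → I
D(3): 25·3+5=80≡2 → C
T(19): 25·19+5=480≡12 → M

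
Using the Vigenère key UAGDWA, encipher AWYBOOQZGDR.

UWEEKOKZMGN

Repeat the key across the message: UAGDWAUAGDW
A(0)+U(20): 20 → U
W(22)+A(0): 22 → W
Y(24)+G(6): 30≡4 → E
B(1)+D(3): 4 → E
O(14)+W(22): 36≡10 → K
O(14)+A(0): 14 → O
Q(16)+U(20): 36≡10 → K
Z(25)+A(0): 25 → Z
G(6)+G(6): 12 → M
D(3)+D(3): 6 → G
R(17)+W(22): 39≡13 → N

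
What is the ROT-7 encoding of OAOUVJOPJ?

O(14): 14+7=21 → V
A(0): 0+7=7 → H
O(14): 14+7=21 → V
U(20): 20+7=27≡1 → B
V(21): 21+7=28≡2 → C
J(9): 9+7=16 → Q
O(14): 14+7=21 → V
P(15): 15+7=22 → W
J(9): 9+7=16 → Q

VHVBCQVWQ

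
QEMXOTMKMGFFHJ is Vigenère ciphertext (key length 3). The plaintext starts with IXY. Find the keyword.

IHO

Subtract each crib letter from the matching ciphertext letter (mod 26):
Q(16)−I(8)=8 → I
E(4)−X(23)=-19≡7 → H
M(12)−Y(24)=-12≡14 → O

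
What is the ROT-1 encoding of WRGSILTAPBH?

W(22): 22+1=23 → X
R(17): 17+1=18 → S
G(6): 6+1=7 → H
S(18): 18+1=19 → T
I(8): 8+1=9 → J
L(11): 11+1=12 → M
T(19): 19+1=20 → U
A(0): 0+1=1 → B
P(15): 15+1=16 → Q
B(1): 1+1=2 → C
H(7): 7+1=8 → I

XSHTJMUBQCI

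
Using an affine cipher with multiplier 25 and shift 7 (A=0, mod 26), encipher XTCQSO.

X(23): 25·23+7=582≡10 → K
T(19): 25·19+7=482≡14 → O
C(2): 25·2+7=57≡5 → F
Q(16): 25·16+7=407≡17 → R
S(18): 25·18+7=457≡15 → P
O(14): 25·14+7=357≡19 → T

KOFRPT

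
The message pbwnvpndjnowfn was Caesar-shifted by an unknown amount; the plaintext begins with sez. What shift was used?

From the crib: p(15)−s(18)=-3≡23, so the shift is 23.

23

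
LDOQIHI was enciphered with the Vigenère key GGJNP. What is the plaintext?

Repeat the key across the ciphertext: GGJNPGG
L(11)−G(6): 5 → F
D(3)−G(6): -3≡23 → X
O(14)−J(9): 5 → F
Q(16)−N(13): 3 → D
I(8)−P(15): -7≡19 → T
H(7)−G(6): 1 → B
I(8)−G(6): 2 → C

FXFDTBC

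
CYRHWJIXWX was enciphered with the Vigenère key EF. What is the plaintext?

YTNCSEESSS

Repeat the key across the ciphertext: EFEFEFEFEF
C(2)−E(4): -2≡24 → Y
Y(24)−F(5): 19 → T
R(17)−E(4): 13 → N
H(7)−F(5): 2 → C
W(22)−E(4): 18 → S
J(9)−F(5): 4 → E
I(8)−E(4): 4 → E
X(23)−F(5): 18 → S
W(22)−E(4): 18 → S
X(23)−F(5): 18 → S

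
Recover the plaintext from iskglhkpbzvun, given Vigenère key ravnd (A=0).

Repeat the key across the ciphertext: ravndravndrav
i(8)−r(17): -9≡17 → r
s(18)−a(0): 18 → s
k(10)−v(21): -11≡15 → p
g(6)−n(13): -7≡19 → t
l(11)−d(3): 8 → i
h(7)−r(17): -10≡16 → q
k(10)−a(0): 10 → k
p(15)−v(21): -6≡20 → u
b(1)−n(13): -12≡14 → o
z(25)−d(3): 22 → w
v(21)−r(17): 4 → e
u(20)−a(0): 20 → u
n(13)−v(21): -8≡18 → s

rsptiqkuoweus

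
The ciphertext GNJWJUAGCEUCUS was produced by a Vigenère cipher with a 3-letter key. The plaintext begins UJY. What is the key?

Subtract each crib letter from the matching ciphertext letter (mod 26):
G(6)−U(20)=-14≡12 → M
N(13)−J(9)=4 → E
J(9)−Y(24)=-15≡11 → L

MEL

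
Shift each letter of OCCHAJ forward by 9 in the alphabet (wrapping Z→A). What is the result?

O(14): 14+9=23 → X
C(2): 2+9=11 → L
C(2): 2+9=11 → L
H(7): 7+9=16 → Q
A(0): 0+9=9 → J
J(9): 9+9=18 → S

XLLQJS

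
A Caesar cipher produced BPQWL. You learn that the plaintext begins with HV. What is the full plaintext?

From the crib: B(1)−H(7)=-6≡20, so the shift is 20.
Subtract 20 from each ciphertext letter:
B(1): 1−20=-19≡7 → H
P(15): 15−20=-5≡21 → V
Q(16): 16−20=-4≡22 → W
W(22): 22−20=2 → C
L(11): 11−20=-9≡17 → R

HVWCR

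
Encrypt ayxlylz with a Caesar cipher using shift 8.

igftgth

a(0): 0+8=8 → i
y(24): 24+8=32≡6 → g
x(23): 23+8=31≡5 → f
l(11): 11+8=19 → t
y(24): 24+8=32≡6 → g
l(11): 11+8=19 → t
z(25): 25+8=33≡7 → h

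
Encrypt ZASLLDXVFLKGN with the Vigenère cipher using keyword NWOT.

Repeat the key across the message: NWOTNWOTNWOTN
Z(25)+N(13): 38≡12 → M
A(0)+W(22): 22 → W
S(18)+O(14): 32≡6 → G
L(11)+T(19): 30≡4 → E
L(11)+N(13): 24 → Y
D(3)+W(22): 25 → Z
X(23)+O(14): 37≡11 → L
V(21)+T(19): 40≡14 → O
F(5)+N(13): 18 → S
L(11)+W(22): 33≡7 → H
K(10)+O(14): 24 → Y
G(6)+T(19): 25 → Z
N(13)+N(13): 26≡0 → A

MWGEYZLOSHYZA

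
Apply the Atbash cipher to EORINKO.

E(4) → V(21)
O(14) → L(11)
R(17) → I(8)
I(8) → R(17)
N(13) → M(12)
K(10) → P(15)
O(14) → L(11)

VLIRMPL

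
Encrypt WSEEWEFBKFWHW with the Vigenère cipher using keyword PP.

Repeat the key across the message: PPPPPPPPPPPPP
W(22)+P(15): 37≡11 → L
S(18)+P(15): 33≡7 → H
E(4)+P(15): 19 → T
E(4)+P(15): 19 → T
W(22)+P(15): 37≡11 → L
E(4)+P(15): 19 → T
F(5)+P(15): 20 → U
B(1)+P(15): 16 → Q
K(10)+P(15): 25 → Z
F(5)+P(15): 20 → U
W(22)+P(15): 37≡11 → L
H(7)+P(15): 22 → W
W(22)+P(15): 37≡11 → L

LHTTLTUQZULWL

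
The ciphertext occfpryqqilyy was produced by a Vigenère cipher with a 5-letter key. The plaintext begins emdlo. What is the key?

kqzub

Subtract each crib letter from the matching ciphertext letter (mod 26):
o(14)−e(4)=10 → k
c(2)−m(12)=-10≡16 → q
c(2)−d(3)=-1≡25 → z
f(5)−l(11)=-6≡20 → u
p(15)−o(14)=1 → b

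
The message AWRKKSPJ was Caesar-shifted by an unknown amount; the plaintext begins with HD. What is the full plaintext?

From the crib: A(0)−H(7)=-7≡19, so the shift is 19.
Subtract 19 from each ciphertext letter:
A(0): 0−19=-19≡7 → H
W(22): 22−19=3 → D
R(17): 17−19=-2≡24 → Y
K(10): 10−19=-9≡17 → R
K(10): 10−19=-9≡17 → R
S(18): 18−19=-1≡25 → Z
P(15): 15−19=-4≡22 → W
J(9): 9−19=-10≡16 → Q

HDYRRZWQ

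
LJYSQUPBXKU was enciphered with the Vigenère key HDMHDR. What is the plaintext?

EGMLNDIYLDR

Repeat the key across the ciphertext: HDMHDRHDMHD
L(11)−H(7): 4 → E
J(9)−D(3): 6 → G
Y(24)−M(12): 12 → M
S(18)−H(7): 11 → L
Q(16)−D(3): 13 → N
U(20)−R(17): 3 → D
P(15)−H(7): 8 → I
B(1)−D(3): -2≡24 → Y
X(23)−M(12): 11 → L
K(10)−H(7): 3 → D
U(20)−D(3): 17 → R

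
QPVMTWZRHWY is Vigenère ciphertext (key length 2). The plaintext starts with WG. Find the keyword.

UJ

Subtract each crib letter from the matching ciphertext letter (mod 26):
Q(16)−W(22)=-6≡20 → U
P(15)−G(6)=9 → J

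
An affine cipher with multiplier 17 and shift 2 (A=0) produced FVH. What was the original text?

The inverse of 17 mod 26 is 23, since 17·23=391≡1. Apply D(y)=23·(y−2) mod 26:
F(5): 23·(5−2)=69≡17 → R
V(21): 23·(21−2)=437≡21 → V
H(7): 23·(7−2)=115≡11 → L

RVL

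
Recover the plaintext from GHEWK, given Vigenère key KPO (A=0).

Repeat the key across the ciphertext: KPOKP
G(6)−K(10): -4≡22 → W
H(7)−P(15): -8≡18 → S
E(4)−O(14): -10≡16 → Q
W(22)−K(10): 12 → M
K(10)−P(15): -5≡21 → V

WSQMV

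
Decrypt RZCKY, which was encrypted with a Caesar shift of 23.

UCFNB

R(17): 17−23=-6≡20 → U
Z(25): 25−23=2 → C
C(2): 2−23=-21≡5 → F
K(10): 10−23=-13≡13 → N
Y(24): 24−23=1 → B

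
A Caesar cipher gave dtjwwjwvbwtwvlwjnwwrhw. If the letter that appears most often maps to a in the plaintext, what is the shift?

The most frequent ciphertext letter is w (appears 9 times).
w is position 22; a is position 0.
Shift = 22.

22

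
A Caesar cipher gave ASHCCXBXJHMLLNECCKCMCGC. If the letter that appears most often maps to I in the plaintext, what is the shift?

20

The most frequent ciphertext letter is C (appears 7 times).
C is position 2; I is position 8.
Shift = -6≡20.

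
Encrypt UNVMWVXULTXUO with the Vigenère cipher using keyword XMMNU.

RZHZQSJGYNUGA

Repeat the key across the message: XMMNUXMMNUXMM
U(20)+X(23): 43≡17 → R
N(13)+M(12): 25 → Z
V(21)+M(12): 33≡7 → H
M(12)+N(13): 25 → Z
W(22)+U(20): 42≡16 → Q
V(21)+X(23): 44≡18 → S
X(23)+M(12): 35≡9 → J
U(20)+M(12): 32≡6 → G
L(11)+N(13): 24 → Y
T(19)+U(20): 39≡13 → N
X(23)+X(23): 46≡20 → U
U(20)+M(12): 32≡6 → G
O(14)+M(12): 26≡0 → A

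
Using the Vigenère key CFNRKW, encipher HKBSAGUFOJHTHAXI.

JPOJKCWKBARPJFKZ

Repeat the key across the message: CFNRKWCFNRKWCFNR
H(7)+C(2): 9 → J
K(10)+F(5): 15 → P
B(1)+N(13): 14 → O
S(18)+R(17): 35≡9 → J
A(0)+K(10): 10 → K
G(6)+W(22): 28≡2 → C
U(20)+C(2): 22 → W
F(5)+F(5): 10 → K
O(14)+N(13): 27≡1 → B
J(9)+R(17): 26≡0 → A
H(7)+K(10): 17 → R
T(19)+W(22): 41≡15 → P
H(7)+C(2): 9 → J
A(0)+F(5): 5 → F
X(23)+N(13): 36≡10 → K
I(8)+R(17): 25 → Z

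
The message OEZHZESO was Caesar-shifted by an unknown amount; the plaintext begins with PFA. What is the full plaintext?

From the crib: O(14)−P(15)=-1≡25, so the shift is 25.
Subtract 25 from each ciphertext letter:
O(14): 14−25=-11≡15 → P
E(4): 4−25=-21≡5 → F
Z(25): 25−25=0 → A
H(7): 7−25=-18≡8 → I
Z(25): 25−25=0 → A
E(4): 4−25=-21≡5 → F
S(18): 18−25=-7≡19 → T
O(14): 14−25=-11≡15 → P

PFAIAFTP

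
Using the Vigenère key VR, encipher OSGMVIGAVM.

JJBDQZBRQD

Repeat the key across the message: VRVRVRVRVR
O(14)+V(21): 35≡9 → J
S(18)+R(17): 35≡9 → J
G(6)+V(21): 27≡1 → B
M(12)+R(17): 29≡3 → D
V(21)+V(21): 42≡16 → Q
I(8)+R(17): 25 → Z
G(6)+V(21): 27≡1 → B
A(0)+R(17): 17 → R
V(21)+V(21): 42≡16 → Q
M(12)+R(17): 29≡3 → D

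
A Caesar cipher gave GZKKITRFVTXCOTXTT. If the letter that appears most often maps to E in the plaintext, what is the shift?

15

The most frequent ciphertext letter is T (appears 5 times).
T is position 19; E is position 4.
Shift = 15.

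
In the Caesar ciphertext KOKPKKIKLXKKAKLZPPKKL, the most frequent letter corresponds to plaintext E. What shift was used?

The most frequent ciphertext letter is K (appears 10 times).
K is position 10; E is position 4.
Shift = 6.

6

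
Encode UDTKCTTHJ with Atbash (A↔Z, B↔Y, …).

U(20) → F(5)
D(3) → W(22)
T(19) → G(6)
K(10) → P(15)
C(2) → X(23)
T(19) → G(6)
T(19) → G(6)
H(7) → S(18)
J(9) → Q(16)

FWGPXGGSQ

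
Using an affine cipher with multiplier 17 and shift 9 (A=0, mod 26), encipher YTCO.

Y(24): 17·24+9=417≡1 → B
T(19): 17·19+9=332≡20 → U
C(2): 17·2+9=43≡17 → R
O(14): 17·14+9=247≡13 → N

BURN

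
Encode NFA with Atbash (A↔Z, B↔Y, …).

MUZ

N(13) → M(12)
F(5) → U(20)
A(0) → Z(25)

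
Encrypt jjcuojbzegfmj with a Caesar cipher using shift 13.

wwphbwomrtszw

j(9): 9+13=22 → w
j(9): 9+13=22 → w
c(2): 2+13=15 → p
u(20): 20+13=33≡7 → h
o(14): 14+13=27≡1 → b
j(9): 9+13=22 → w
b(1): 1+13=14 → o
z(25): 25+13=38≡12 → m
e(4): 4+13=17 → r
g(6): 6+13=19 → t
f(5): 5+13=18 → s
m(12): 12+13=25 → z
j(9): 9+13=22 → w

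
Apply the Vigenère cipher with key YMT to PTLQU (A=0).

Repeat the key across the message: YMTYM
P(15)+Y(24): 39≡13 → N
T(19)+M(12): 31≡5 → F
L(11)+T(19): 30≡4 → E
Q(16)+Y(24): 40≡14 → O
U(20)+M(12): 32≡6 → G

NFEOG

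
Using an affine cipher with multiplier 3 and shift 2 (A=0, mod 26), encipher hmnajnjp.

xmpcdpdv

h(7): 3·7+2=23 → x
m(12): 3·12+2=38≡12 → m
n(13): 3·13+2=41≡15 → p
a(0): 3·0+2=2 → c
j(9): 3·9+2=29≡3 → d
n(13): 3·13+2=41≡15 → p
j(9): 3·9+2=29≡3 → d
p(15): 3·15+2=47≡21 → v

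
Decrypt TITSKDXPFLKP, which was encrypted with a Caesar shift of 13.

T(19): 19−13=6 → G
I(8): 8−13=-5≡21 → V
T(19): 19−13=6 → G
S(18): 18−13=5 → F
K(10): 10−13=-3≡23 → X
D(3): 3−13=-10≡16 → Q
X(23): 23−13=10 → K
P(15): 15−13=2 → C
F(5): 5−13=-8≡18 → S
L(11): 11−13=-2≡24 → Y
K(10): 10−13=-3≡23 → X
P(15): 15−13=2 → C

GVGFXQKCSYXC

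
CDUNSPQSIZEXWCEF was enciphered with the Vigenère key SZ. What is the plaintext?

Repeat the key across the ciphertext: SZSZSZSZSZSZSZSZ
C(2)−S(18): -16≡10 → K
D(3)−Z(25): -22≡4 → E
U(20)−S(18): 2 → C
N(13)−Z(25): -12≡14 → O
S(18)−S(18): 0 → A
P(15)−Z(25): -10≡16 → Q
Q(16)−S(18): -2≡24 → Y
S(18)−Z(25): -7≡19 → T
I(8)−S(18): -10≡16 → Q
Z(25)−Z(25): 0 → A
E(4)−S(18): -14≡12 → M
X(23)−Z(25): -2≡24 → Y
W(22)−S(18): 4 → E
C(2)−Z(25): -23≡3 → D
E(4)−S(18): -14≡12 → M
F(5)−Z(25): -20≡6 → G

KECOAQYTQAMYEDMG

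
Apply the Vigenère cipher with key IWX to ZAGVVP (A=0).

Repeat the key across the message: IWXIWX
Z(25)+I(8): 33≡7 → H
A(0)+W(22): 22 → W
G(6)+X(23): 29≡3 → D
V(21)+I(8): 29≡3 → D
V(21)+W(22): 43≡17 → R
P(15)+X(23): 38≡12 → M

HWDDRM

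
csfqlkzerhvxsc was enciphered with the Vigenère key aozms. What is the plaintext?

Repeat the key across the ciphertext: aozmsaozmsaozm
c(2)−a(0): 2 → c
s(18)−o(14): 4 → e
f(5)−z(25): -20≡6 → g
q(16)−m(12): 4 → e
l(11)−s(18): -7≡19 → t
k(10)−a(0): 10 → k
z(25)−o(14): 11 → l
e(4)−z(25): -21≡5 → f
r(17)−m(12): 5 → f
h(7)−s(18): -11≡15 → p
v(21)−a(0): 21 → v
x(23)−o(14): 9 → j
s(18)−z(25): -7≡19 → t
c(2)−m(12): -10≡16 → q

cegetklffpvjtq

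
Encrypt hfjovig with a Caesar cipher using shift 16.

h(7): 7+16=23 → x
f(5): 5+16=21 → v
j(9): 9+16=25 → z
o(14): 14+16=30≡4 → e
v(21): 21+16=37≡11 → l
i(8): 8+16=24 → y
g(6): 6+16=22 → w

xvzelyw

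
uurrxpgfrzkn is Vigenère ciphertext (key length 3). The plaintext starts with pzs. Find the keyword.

fvz

Subtract each crib letter from the matching ciphertext letter (mod 26):
u(20)−p(15)=5 → f
u(20)−z(25)=-5≡21 → v
r(17)−s(18)=-1≡25 → z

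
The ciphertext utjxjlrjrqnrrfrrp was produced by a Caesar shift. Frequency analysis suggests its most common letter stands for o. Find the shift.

3

The most frequent ciphertext letter is r (appears 6 times).
r is position 17; o is position 14.
Shift = 3.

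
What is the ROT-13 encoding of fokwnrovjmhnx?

sbxjaebiwzuak

f(5): 5+13=18 → s
o(14): 14+13=27≡1 → b
k(10): 10+13=23 → x
w(22): 22+13=35≡9 → j
n(13): 13+13=26≡0 → a
r(17): 17+13=30≡4 → e
o(14): 14+13=27≡1 → b
v(21): 21+13=34≡8 → i
j(9): 9+13=22 → w
m(12): 12+13=25 → z
h(7): 7+13=20 → u
n(13): 13+13=26≡0 → a
x(23): 23+13=36≡10 → k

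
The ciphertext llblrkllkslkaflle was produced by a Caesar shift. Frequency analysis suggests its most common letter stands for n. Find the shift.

24

The most frequent ciphertext letter is l (appears 8 times).
l is position 11; n is position 13.
Shift = -2≡24.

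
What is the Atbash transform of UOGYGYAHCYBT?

FLTBTBZSXBYG

U(20) → F(5)
O(14) → L(11)
G(6) → T(19)
Y(24) → B(1)
G(6) → T(19)
Y(24) → B(1)
A(0) → Z(25)
H(7) → S(18)
C(2) → X(23)
Y(24) → B(1)
B(1) → Y(24)
T(19) → G(6)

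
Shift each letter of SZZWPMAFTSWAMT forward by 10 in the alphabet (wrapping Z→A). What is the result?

S(18): 18+10=28≡2 → C
Z(25): 25+10=35≡9 → J
Z(25): 25+10=35≡9 → J
W(22): 22+10=32≡6 → G
P(15): 15+10=25 → Z
M(12): 12+10=22 → W
A(0): 0+10=10 → K
F(5): 5+10=15 → P
T(19): 19+10=29≡3 → D
S(18): 18+10=28≡2 → C
W(22): 22+10=32≡6 → G
A(0): 0+10=10 → K
M(12): 12+10=22 → W
T(19): 19+10=29≡3 → D

CJJGZWKPDCGKWD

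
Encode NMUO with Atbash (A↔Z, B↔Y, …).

N(13) → M(12)
M(12) → N(13)
U(20) → F(5)
O(14) → L(11)

MNFL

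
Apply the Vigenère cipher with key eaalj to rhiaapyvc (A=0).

Repeat the key across the message: eaaljeaal
r(17)+e(4): 21 → v
h(7)+a(0): 7 → h
i(8)+a(0): 8 → i
a(0)+l(11): 11 → l
a(0)+j(9): 9 → j
p(15)+e(4): 19 → t
y(24)+a(0): 24 → y
v(21)+a(0): 21 → v
c(2)+l(11): 13 → n

vhiljtyvn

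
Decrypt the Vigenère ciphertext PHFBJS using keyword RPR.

YSOKUB

Repeat the key across the ciphertext: RPRRPR
P(15)−R(17): -2≡24 → Y
H(7)−P(15): -8≡18 → S
F(5)−R(17): -12≡14 → O
B(1)−R(17): -16≡10 → K
J(9)−P(15): -6≡20 → U
S(18)−R(17): 1 → B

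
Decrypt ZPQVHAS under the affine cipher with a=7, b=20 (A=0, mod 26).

XDSPNMW

The inverse of 7 mod 26 is 15, since 7·15=105≡1. Apply D(y)=15·(y−20) mod 26:
Z(25): 15·(25−20)=75≡23 → X
P(15): 15·(15−20)=-75≡3 → D
Q(16): 15·(16−20)=-60≡18 → S
V(21): 15·(21−20)=15 → P
H(7): 15·(7−20)=-195≡13 → N
A(0): 15·(0−20)=-300≡12 → M
S(18): 15·(18−20)=-30≡22 → W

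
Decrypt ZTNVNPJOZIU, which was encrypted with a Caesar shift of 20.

FZTBTVPUFOA

Z(25): 25−20=5 → F
T(19): 19−20=-1≡25 → Z
N(13): 13−20=-7≡19 → T
V(21): 21−20=1 → B
N(13): 13−20=-7≡19 → T
P(15): 15−20=-5≡21 → V
J(9): 9−20=-11≡15 → P
O(14): 14−20=-6≡20 → U
Z(25): 25−20=5 → F
I(8): 8−20=-12≡14 → O
U(20): 20−20=0 → A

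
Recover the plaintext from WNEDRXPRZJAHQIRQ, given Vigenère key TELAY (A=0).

Repeat the key across the ciphertext: TELAYTELAYTELAYT
W(22)−T(19): 3 → D
N(13)−E(4): 9 → J
E(4)−L(11): -7≡19 → T
D(3)−A(0): 3 → D
R(17)−Y(24): -7≡19 → T
X(23)−T(19): 4 → E
P(15)−E(4): 11 → L
R(17)−L(11): 6 → G
Z(25)−A(0): 25 → Z
J(9)−Y(24): -15≡11 → L
A(0)−T(19): -19≡7 → H
H(7)−E(4): 3 → D
Q(16)−L(11): 5 → F
I(8)−A(0): 8 → I
R(17)−Y(24): -7≡19 → T
Q(16)−T(19): -3≡23 → X

DJTDTELGZLHDFITX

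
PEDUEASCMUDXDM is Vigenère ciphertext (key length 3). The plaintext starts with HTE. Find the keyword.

Subtract each crib letter from the matching ciphertext letter (mod 26):
P(15)−H(7)=8 → I
E(4)−T(19)=-15≡11 → L
D(3)−E(4)=-1≡25 → Z

ILZ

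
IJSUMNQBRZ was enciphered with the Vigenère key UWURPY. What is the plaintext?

Repeat the key across the ciphertext: UWURPYUWUR
I(8)−U(20): -12≡14 → O
J(9)−W(22): -13≡13 → N
S(18)−U(20): -2≡24 → Y
U(20)−R(17): 3 → D
M(12)−P(15): -3≡23 → X
N(13)−Y(24): -11≡15 → P
Q(16)−U(20): -4≡22 → W
B(1)−W(22): -21≡5 → F
R(17)−U(20): -3≡23 → X
Z(25)−R(17): 8 → I

ONYDXPWFXI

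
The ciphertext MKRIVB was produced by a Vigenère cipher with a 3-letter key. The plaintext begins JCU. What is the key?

DIX

Subtract each crib letter from the matching ciphertext letter (mod 26):
M(12)−J(9)=3 → D
K(10)−C(2)=8 → I
R(17)−U(20)=-3≡23 → X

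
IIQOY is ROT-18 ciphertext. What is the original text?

QQYWG

I(8): 8−18=-10≡16 → Q
I(8): 8−18=-10≡16 → Q
Q(16): 16−18=-2≡24 → Y
O(14): 14−18=-4≡22 → W
Y(24): 24−18=6 → G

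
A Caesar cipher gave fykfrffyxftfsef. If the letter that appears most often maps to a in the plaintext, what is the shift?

The most frequent ciphertext letter is f (appears 7 times).
f is position 5; a is position 0.
Shift = 5.

5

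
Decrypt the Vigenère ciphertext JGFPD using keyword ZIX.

Repeat the key across the ciphertext: ZIXZI
J(9)−Z(25): -16≡10 → K
G(6)−I(8): -2≡24 → Y
F(5)−X(23): -18≡8 → I
P(15)−Z(25): -10≡16 → Q
D(3)−I(8): -5≡21 → V

KYIQV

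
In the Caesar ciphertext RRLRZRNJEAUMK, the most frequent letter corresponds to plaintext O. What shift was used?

3

The most frequent ciphertext letter is R (appears 4 times).
R is position 17; O is position 14.
Shift = 3.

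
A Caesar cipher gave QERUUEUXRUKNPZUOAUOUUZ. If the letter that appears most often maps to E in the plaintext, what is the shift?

The most frequent ciphertext letter is U (appears 8 times).
U is position 20; E is position 4.
Shift = 16.

16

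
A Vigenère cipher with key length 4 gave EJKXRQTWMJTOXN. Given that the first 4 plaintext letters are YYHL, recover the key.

GLDM

Subtract each crib letter from the matching ciphertext letter (mod 26):
E(4)−Y(24)=-20≡6 → G
J(9)−Y(24)=-15≡11 → L
K(10)−H(7)=3 → D
X(23)−L(11)=12 → M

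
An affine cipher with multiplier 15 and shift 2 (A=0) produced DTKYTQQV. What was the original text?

HPEYPUUD

The inverse of 15 mod 26 is 7, since 15·7=105≡1. Apply D(y)=7·(y−2) mod 26:
D(3): 7·(3−2)=7 → H
T(19): 7·(19−2)=119≡15 → P
K(10): 7·(10−2)=56≡4 → E
Y(24): 7·(24−2)=154≡24 → Y
T(19): 7·(19−2)=119≡15 → P
Q(16): 7·(16−2)=98≡20 → U
Q(16): 7·(16−2)=98≡20 → U
V(21): 7·(21−2)=133≡3 → D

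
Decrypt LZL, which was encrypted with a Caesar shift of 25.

MAM

L(11): 11−25=-14≡12 → M
Z(25): 25−25=0 → A
L(11): 11−25=-14≡12 → M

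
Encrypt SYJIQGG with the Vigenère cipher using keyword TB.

Repeat the key across the message: TBTBTBT
S(18)+T(19): 37≡11 → L
Y(24)+B(1): 25 → Z
J(9)+T(19): 28≡2 → C
I(8)+B(1): 9 → J
Q(16)+T(19): 35≡9 → J
G(6)+B(1): 7 → H
G(6)+T(19): 25 → Z

LZCJJHZ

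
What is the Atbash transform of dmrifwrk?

d(3) → w(22)
m(12) → n(13)
r(17) → i(8)
i(8) → r(17)
f(5) → u(20)
w(22) → d(3)
r(17) → i(8)
k(10) → p(15)

wnirudip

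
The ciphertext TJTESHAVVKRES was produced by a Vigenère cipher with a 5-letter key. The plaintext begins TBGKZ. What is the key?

Subtract each crib letter from the matching ciphertext letter (mod 26):
T(19)−T(19)=0 → A
J(9)−B(1)=8 → I
T(19)−G(6)=13 → N
E(4)−K(10)=-6≡20 → U
S(18)−Z(25)=-7≡19 → T

AINUT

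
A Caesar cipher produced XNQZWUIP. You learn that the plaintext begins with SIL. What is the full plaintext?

From the crib: X(23)−S(18)=5, so the shift is 5.
Subtract 5 from each ciphertext letter:
X(23): 23−5=18 → S
N(13): 13−5=8 → I
Q(16): 16−5=11 → L
Z(25): 25−5=20 → U
W(22): 22−5=17 → R
U(20): 20−5=15 → P
I(8): 8−5=3 → D
P(15): 15−5=10 → K

SILURPDK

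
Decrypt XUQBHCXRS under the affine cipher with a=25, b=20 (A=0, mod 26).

The inverse of 25 mod 26 is 25, since 25·25=625≡1. Apply D(y)=25·(y−20) mod 26:
X(23): 25·(23−20)=75≡23 → X
U(20): 25·(20−20)=0 → A
Q(16): 25·(16−20)=-100≡4 → E
B(1): 25·(1−20)=-475≡19 → T
H(7): 25·(7−20)=-325≡13 → N
C(2): 25·(2−20)=-450≡18 → S
X(23): 25·(23−20)=75≡23 → X
R(17): 25·(17−20)=-75≡3 → D
S(18): 25·(18−20)=-50≡2 → C

XAETNSXDC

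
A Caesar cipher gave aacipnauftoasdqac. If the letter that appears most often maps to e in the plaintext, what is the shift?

22

The most frequent ciphertext letter is a (appears 5 times).
a is position 0; e is position 4.
Shift = -4≡22.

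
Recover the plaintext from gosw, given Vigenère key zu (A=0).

Repeat the key across the ciphertext: zuzu
g(6)−z(25): -19≡7 → h
o(14)−u(20): -6≡20 → u
s(18)−z(25): -7≡19 → t
w(22)−u(20): 2 → c

hutc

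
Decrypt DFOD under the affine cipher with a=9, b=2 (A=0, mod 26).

The inverse of 9 mod 26 is 3, since 9·3=27≡1. Apply D(y)=3·(y−2) mod 26:
D(3): 3·(3−2)=3 → D
F(5): 3·(5−2)=9 → J
O(14): 3·(14−2)=36≡10 → K
D(3): 3·(3−2)=3 → D

DJKD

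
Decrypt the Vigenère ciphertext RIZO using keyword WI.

Repeat the key across the ciphertext: WIWI
R(17)−W(22): -5≡21 → V
I(8)−I(8): 0 → A
Z(25)−W(22): 3 → D
O(14)−I(8): 6 → G

VADG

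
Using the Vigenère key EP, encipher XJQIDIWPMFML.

Repeat the key across the message: EPEPEPEPEPEP
X(23)+E(4): 27≡1 → B
J(9)+P(15): 24 → Y
Q(16)+E(4): 20 → U
I(8)+P(15): 23 → X
D(3)+E(4): 7 → H
I(8)+P(15): 23 → X
W(22)+E(4): 26≡0 → A
P(15)+P(15): 30≡4 → E
M(12)+E(4): 16 → Q
F(5)+P(15): 20 → U
M(12)+E(4): 16 → Q
L(11)+P(15): 26≡0 → A

BYUXHXAEQUQA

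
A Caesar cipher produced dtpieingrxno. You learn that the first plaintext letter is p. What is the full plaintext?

From the crib: d(3)−p(15)=-12≡14, so the shift is 14.
Subtract 14 from each ciphertext letter:
d(3): 3−14=-11≡15 → p
t(19): 19−14=5 → f
p(15): 15−14=1 → b
i(8): 8−14=-6≡20 → u
e(4): 4−14=-10≡16 → q
i(8): 8−14=-6≡20 → u
n(13): 13−14=-1≡25 → z
g(6): 6−14=-8≡18 → s
r(17): 17−14=3 → d
x(23): 23−14=9 → j
n(13): 13−14=-1≡25 → z
o(14): 14−14=0 → a

pfbuquzsdjza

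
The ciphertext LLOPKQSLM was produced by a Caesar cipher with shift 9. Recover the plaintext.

CCFGBHJCD

L(11): 11−9=2 → C
L(11): 11−9=2 → C
O(14): 14−9=5 → F
P(15): 15−9=6 → G
K(10): 10−9=1 → B
Q(16): 16−9=7 → H
S(18): 18−9=9 → J
L(11): 11−9=2 → C
M(12): 12−9=3 → D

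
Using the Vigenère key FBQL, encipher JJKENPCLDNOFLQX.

OKAPSQSWIOEQQRN

Repeat the key across the message: FBQLFBQLFBQLFBQ
J(9)+F(5): 14 → O
J(9)+B(1): 10 → K
K(10)+Q(16): 26≡0 → A
E(4)+L(11): 15 → P
N(13)+F(5): 18 → S
P(15)+B(1): 16 → Q
C(2)+Q(16): 18 → S
L(11)+L(11): 22 → W
D(3)+F(5): 8 → I
N(13)+B(1): 14 → O
O(14)+Q(16): 30≡4 → E
F(5)+L(11): 16 → Q
L(11)+F(5): 16 → Q
Q(16)+B(1): 17 → R
X(23)+Q(16): 39≡13 → N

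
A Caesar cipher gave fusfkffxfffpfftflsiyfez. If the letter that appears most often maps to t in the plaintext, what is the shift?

The most frequent ciphertext letter is f (appears 11 times).
f is position 5; t is position 19.
Shift = -14≡12.

12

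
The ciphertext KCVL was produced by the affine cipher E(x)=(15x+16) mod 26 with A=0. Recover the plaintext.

KGJR

The inverse of 15 mod 26 is 7, since 15·7=105≡1. Apply D(y)=7·(y−16) mod 26:
K(10): 7·(10−16)=-42≡10 → K
C(2): 7·(2−16)=-98≡6 → G
V(21): 7·(21−16)=35≡9 → J
L(11): 7·(11−16)=-35≡17 → R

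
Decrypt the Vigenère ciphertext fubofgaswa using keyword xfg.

ipvraadnqd

Repeat the key across the ciphertext: xfgxfgxfgx
f(5)−x(23): -18≡8 → i
u(20)−f(5): 15 → p
b(1)−g(6): -5≡21 → v
o(14)−x(23): -9≡17 → r
f(5)−f(5): 0 → a
g(6)−g(6): 0 → a
a(0)−x(23): -23≡3 → d
s(18)−f(5): 13 → n
w(22)−g(6): 16 → q
a(0)−x(23): -23≡3 → d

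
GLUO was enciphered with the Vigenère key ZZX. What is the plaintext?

HMXP

Repeat the key across the ciphertext: ZZXZ
G(6)−Z(25): -19≡7 → H
L(11)−Z(25): -14≡12 → M
U(20)−X(23): -3≡23 → X
O(14)−Z(25): -11≡15 → P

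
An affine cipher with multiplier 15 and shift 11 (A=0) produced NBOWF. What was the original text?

OIVZK

The inverse of 15 mod 26 is 7, since 15·7=105≡1. Apply D(y)=7·(y−11) mod 26:
N(13): 7·(13−11)=14 → O
B(1): 7·(1−11)=-70≡8 → I
O(14): 7·(14−11)=21 → V
W(22): 7·(22−11)=77≡25 → Z
F(5): 7·(5−11)=-42≡10 → K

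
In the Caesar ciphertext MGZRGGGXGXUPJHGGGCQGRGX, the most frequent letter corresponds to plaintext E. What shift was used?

The most frequent ciphertext letter is G (appears 10 times).
G is position 6; E is position 4.
Shift = 2.

2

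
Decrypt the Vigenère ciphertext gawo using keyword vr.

ljbx

Repeat the key across the ciphertext: vrvr
g(6)−v(21): -15≡11 → l
a(0)−r(17): -17≡9 → j
w(22)−v(21): 1 → b
o(14)−r(17): -3≡23 → x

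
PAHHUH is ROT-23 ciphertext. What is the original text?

SDKKXK

P(15): 15−23=-8≡18 → S
A(0): 0−23=-23≡3 → D
H(7): 7−23=-16≡10 → K
H(7): 7−23=-16≡10 → K
U(20): 20−23=-3≡23 → X
H(7): 7−23=-16≡10 → K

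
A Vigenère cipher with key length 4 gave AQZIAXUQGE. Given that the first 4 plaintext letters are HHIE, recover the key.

Subtract each crib letter from the matching ciphertext letter (mod 26):
A(0)−H(7)=-7≡19 → T
Q(16)−H(7)=9 → J
Z(25)−I(8)=17 → R
I(8)−E(4)=4 → E

TJRE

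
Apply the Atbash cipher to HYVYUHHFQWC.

H(7) → S(18)
Y(24) → B(1)
V(21) → E(4)
Y(24) → B(1)
U(20) → F(5)
H(7) → S(18)
H(7) → S(18)
F(5) → U(20)
Q(16) → J(9)
W(22) → D(3)
C(2) → X(23)

SBEBFSSUJDX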